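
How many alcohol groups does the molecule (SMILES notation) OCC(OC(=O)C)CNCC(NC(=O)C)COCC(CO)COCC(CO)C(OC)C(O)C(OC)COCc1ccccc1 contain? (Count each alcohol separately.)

Taking each segment in turn:
  HOCH2: HO– on an sp³ carbon → alcohol.
  CH(OCOCH3): pendant –OC(=O)CH3: an acyloxy group → ester.
  CH2NHCH2: C–N–C with sp³ carbons and no adjacent C=O → amine (secondary).
  CH(NHCOCH3): pendant –NHC(=O)CH3: N bonded to a carbonyl → amide (not amine).
  CH2OCH2: C–O–C with sp³ carbons on both sides and no adjacent C=O → ether.
  CH(CH2OH): pendant –CH2OH on an sp³ backbone C → alcohol.
  CH2OCH2: C–O–C with sp³ carbons on both sides and no adjacent C=O → ether.
  CH(CH2OH): pendant –CH2OH on an sp³ backbone C → alcohol.
  CH(OCH3): pendant –OCH3: C–O–C with sp³ C, no adjacent C=O → ether.
  CH(OH): –OH on an sp³ carbon → alcohol (secondary).
  CH(OCH3): pendant –OCH3: C–O–C with sp³ C, no adjacent C=O → ether.
  CH2OCH2: C–O–C with sp³ carbons on both sides and no adjacent C=O → ether.
  C6H5: –C6H5 phenyl ring → arene.
Alcohol appears at: HOCH2, CH(CH2OH), CH(CH2OH), CH(OH) → 4.

4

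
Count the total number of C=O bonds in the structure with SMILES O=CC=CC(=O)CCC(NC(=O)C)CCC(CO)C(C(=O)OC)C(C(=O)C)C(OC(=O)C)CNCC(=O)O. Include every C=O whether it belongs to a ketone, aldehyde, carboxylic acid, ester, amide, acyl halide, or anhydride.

OHC: aldehyde, 1 C=O (running total 1).
CO: ketone, 1 C=O (running total 2).
CH(NHCOCH3): amide, 1 C=O (running total 3).
CH(COOCH3): ester, 1 C=O (running total 4).
CH(COCH3): ketone, 1 C=O (running total 5).
CH(OCOCH3): ester, 1 C=O (running total 6).
COOH: carboxylic acid, 1 C=O (running total 7).

7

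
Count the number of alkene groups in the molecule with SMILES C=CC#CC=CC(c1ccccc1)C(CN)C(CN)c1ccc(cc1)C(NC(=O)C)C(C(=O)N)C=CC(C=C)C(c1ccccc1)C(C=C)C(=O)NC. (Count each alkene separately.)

C=C double bond → alkene.
C≡C triple bond → alkyne.
C=C double bond → alkene.
pendant –C6H5: benzene ring → arene.
pendant –CH2NH2: N on sp³ C, no adjacent C=O → amine.
pendant –CH2NH2: N on sp³ C, no adjacent C=O → amine.
para-disubstituted benzene ring → arene.
pendant –NHC(=O)CH3: N bonded to a carbonyl → amide (not amine).
pendant –CONH2: carbonyl C bonded to C and N → amide.
C=C double bond → alkene.
pendant –CH=CH2: C=C double bond → alkene.
pendant –C6H5: benzene ring → arene.
pendant –CH=CH2: C=C double bond → alkene.
–C(=O)NHCH3: carbonyl C bonded to C and to N → amide (the N is not an amine).
Alkene appears at: CH2=CH, CH=CH, CH=CH, CH(CH=CH2), CH(CH=CH2) → 5.

5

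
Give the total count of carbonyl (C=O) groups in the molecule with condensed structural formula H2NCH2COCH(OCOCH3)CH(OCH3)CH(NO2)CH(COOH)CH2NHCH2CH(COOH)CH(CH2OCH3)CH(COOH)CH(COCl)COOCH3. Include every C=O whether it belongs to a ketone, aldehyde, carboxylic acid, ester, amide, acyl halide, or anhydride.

7

CO: ketone, 1 C=O (running total 1).
CH(OCOCH3): ester, 1 C=O (running total 2).
CH(COOH): carboxylic acid, 1 C=O (running total 3).
CH(COOH): carboxylic acid, 1 C=O (running total 4).
CH(COOH): carboxylic acid, 1 C=O (running total 5).
CH(COCl): acyl halide, 1 C=O (running total 6).
COOCH3: ester, 1 C=O (running total 7).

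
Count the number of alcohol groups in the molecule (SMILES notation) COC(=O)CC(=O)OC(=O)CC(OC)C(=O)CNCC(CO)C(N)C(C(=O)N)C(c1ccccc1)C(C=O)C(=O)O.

1

CH3O–C(=O)–: carbonyl C bonded to C and to –OCH3 → ester (not ketone + ether).
two acyl groups sharing one oxygen, –C(=O)–O–C(=O)– → anhydride.
pendant –OCH3: C–O–C with sp³ C, no adjacent C=O → ether.
–C(=O)– with carbon on both sides → ketone.
C–N–C with sp³ carbons and no adjacent C=O → amine (secondary).
pendant –CH2OH on an sp³ backbone C → alcohol.
–NH2 on an sp³ carbon with no adjacent C=O → amine.
pendant –CONH2: carbonyl C bonded to C and N → amide.
pendant –C6H5: benzene ring → arene.
pendant –CHO: carbonyl C bonded to C and H → aldehyde.
–COOH: carbonyl C bonded to –OH and C → carboxylic acid (the –OH is not a separate alcohol).
Alcohol appears at: CH(CH2OH) → 1.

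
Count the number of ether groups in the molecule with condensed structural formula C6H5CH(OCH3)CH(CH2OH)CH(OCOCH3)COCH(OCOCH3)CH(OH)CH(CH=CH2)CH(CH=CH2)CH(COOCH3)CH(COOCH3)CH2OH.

1

Reading the structure from left to right:
  C6H5: C6H5– phenyl ring → arene.
  CH(OCH3): pendant –OCH3: C–O–C with sp³ C, no adjacent C=O → ether.
  CH(CH2OH): pendant –CH2OH on an sp³ backbone C → alcohol.
  CH(OCOCH3): pendant –OC(=O)CH3: an acyloxy group → ester.
  CO: –C(=O)– with carbon on both sides → ketone.
  CH(OCOCH3): pendant –OC(=O)CH3: an acyloxy group → ester.
  CH(OH): –OH on an sp³ carbon → alcohol (secondary).
  CH(CH=CH2): pendant –CH=CH2: C=C double bond → alkene.
  CH(CH=CH2): pendant –CH=CH2: C=C double bond → alkene.
  CH(COOCH3): pendant –COOCH3: carbonyl C bonded to C and –OCH3 → ester.
  CH(COOCH3): pendant –COOCH3: carbonyl C bonded to C and –OCH3 → ester.
  CH2OH: –OH on an sp³ carbon → alcohol.
Ether appears at: CH(OCH3) → 1.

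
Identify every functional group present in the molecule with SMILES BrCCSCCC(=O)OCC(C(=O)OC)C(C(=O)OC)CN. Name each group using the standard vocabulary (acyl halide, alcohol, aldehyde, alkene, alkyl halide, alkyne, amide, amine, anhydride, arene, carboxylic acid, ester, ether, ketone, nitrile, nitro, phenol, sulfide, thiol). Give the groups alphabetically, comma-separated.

alkyl halide, amine, ester, sulfide

Working along the chain:
  BrCH2: halogen on an sp³ carbon → alkyl halide.
  CH2SCH2: C–S–C linkage → sulfide (thioether).
  CH2COOCH2: –C(=O)–O–C with C on the carbonyl side → ester.
  CH(COOCH3): pendant –COOCH3: carbonyl C bonded to C and –OCH3 → ester.
  CH(COOCH3): pendant –COOCH3: carbonyl C bonded to C and –OCH3 → ester.
  CH2NH2: –NH2 on an sp³ carbon with no adjacent C=O → amine.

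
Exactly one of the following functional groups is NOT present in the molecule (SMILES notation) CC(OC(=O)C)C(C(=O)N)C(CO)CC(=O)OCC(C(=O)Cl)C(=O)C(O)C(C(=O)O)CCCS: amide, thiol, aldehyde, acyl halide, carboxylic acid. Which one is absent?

aldehyde

amide: present (CH(CONH2) — pendant –CONH2: carbonyl C bonded to C and N → amide).
thiol: present (CH2SH — –SH on an sp³ carbon → thiol).
acyl halide: present (CH(COCl) — pendant –C(=O)X: carbonyl C bonded to C and halogen → acyl halide).
carboxylic acid: present (CH(COOH) — pendant –COOH: carbonyl C bonded to C and –OH → carboxylic acid).
aldehyde: absent. In CO, the carbonyl carbon is bonded to two carbons, so it is a ketone, not an aldehyde. In CH(COOH), the carbonyl carbon bears –OH, not –H, so it is a carboxylic acid.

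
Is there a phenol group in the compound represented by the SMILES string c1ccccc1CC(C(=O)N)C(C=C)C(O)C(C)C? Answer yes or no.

no

Taking each segment in turn:
  C6H5: C6H5– phenyl ring → arene.
  CH(CONH2): pendant –CONH2: carbonyl C bonded to C and N → amide.
  CH(CH=CH2): pendant –CH=CH2: C=C double bond → alkene.
  CH(OH): –OH on an sp³ carbon → alcohol (secondary).
In CH(OH), the –OH is on an sp³ carbon, not on an aromatic ring, so it is an alcohol.
The groups actually present are: alcohol, alkene, amide, arene.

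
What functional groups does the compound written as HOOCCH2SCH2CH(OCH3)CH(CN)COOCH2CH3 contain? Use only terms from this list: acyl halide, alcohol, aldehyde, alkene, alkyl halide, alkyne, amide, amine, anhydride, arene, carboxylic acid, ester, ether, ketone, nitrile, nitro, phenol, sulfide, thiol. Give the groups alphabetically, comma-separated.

Taking each segment in turn:
  HOOC: –COOH: carbonyl C bonded to –OH and C → carboxylic acid (the –OH is not a separate alcohol).
  CH2SCH2: C–S–C linkage → sulfide (thioether).
  CH(OCH3): pendant –OCH3: C–O–C with sp³ C, no adjacent C=O → ether.
  CH(CN): pendant –C≡N: nitrile.
  COOCH2CH3: –C(=O)OCH2CH3: carbonyl C bonded to C and to –OEt → ester.

carboxylic acid, ester, ether, nitrile, sulfide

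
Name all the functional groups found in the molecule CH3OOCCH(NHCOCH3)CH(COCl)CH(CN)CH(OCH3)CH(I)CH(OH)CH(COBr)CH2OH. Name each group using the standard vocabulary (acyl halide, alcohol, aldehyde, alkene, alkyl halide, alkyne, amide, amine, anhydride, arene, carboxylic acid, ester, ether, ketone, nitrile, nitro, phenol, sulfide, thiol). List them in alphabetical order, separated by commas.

Taking each segment in turn:
  CH3OOC: CH3O–C(=O)–: carbonyl C bonded to C and to –OCH3 → ester (not ketone + ether).
  CH(NHCOCH3): pendant –NHC(=O)CH3: N bonded to a carbonyl → amide (not amine).
  CH(COCl): pendant –C(=O)X: carbonyl C bonded to C and halogen → acyl halide.
  CH(CN): pendant –C≡N: nitrile.
  CH(OCH3): pendant –OCH3: C–O–C with sp³ C, no adjacent C=O → ether.
  CH(I): halogen on an sp³ carbon → alkyl halide.
  CH(OH): –OH on an sp³ carbon → alcohol (secondary).
  CH(COBr): pendant –C(=O)X: carbonyl C bonded to C and halogen → acyl halide.
  CH2OH: –OH on an sp³ carbon → alcohol.

acyl halide, alcohol, alkyl halide, amide, ester, ether, nitrile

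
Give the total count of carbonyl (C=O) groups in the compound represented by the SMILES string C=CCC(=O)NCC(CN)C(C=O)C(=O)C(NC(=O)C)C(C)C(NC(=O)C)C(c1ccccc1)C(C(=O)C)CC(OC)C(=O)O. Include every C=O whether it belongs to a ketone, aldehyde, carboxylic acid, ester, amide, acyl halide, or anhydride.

CH2CONHCH2: amide, 1 C=O (running total 1).
CH(CHO): aldehyde, 1 C=O (running total 2).
CO: ketone, 1 C=O (running total 3).
CH(NHCOCH3): amide, 1 C=O (running total 4).
CH(NHCOCH3): amide, 1 C=O (running total 5).
CH(COCH3): ketone, 1 C=O (running total 6).
COOH: carboxylic acid, 1 C=O (running total 7).

7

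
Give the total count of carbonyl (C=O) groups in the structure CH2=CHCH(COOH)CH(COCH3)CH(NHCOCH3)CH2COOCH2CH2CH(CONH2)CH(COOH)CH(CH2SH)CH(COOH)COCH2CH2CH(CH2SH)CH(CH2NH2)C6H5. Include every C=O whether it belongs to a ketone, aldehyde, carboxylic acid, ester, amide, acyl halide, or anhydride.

8

CH(COOH): carboxylic acid, 1 C=O (running total 1).
CH(COCH3): ketone, 1 C=O (running total 2).
CH(NHCOCH3): amide, 1 C=O (running total 3).
CH2COOCH2: ester, 1 C=O (running total 4).
CH(CONH2): amide, 1 C=O (running total 5).
CH(COOH): carboxylic acid, 1 C=O (running total 6).
CH(COOH): carboxylic acid, 1 C=O (running total 7).
CO: ketone, 1 C=O (running total 8).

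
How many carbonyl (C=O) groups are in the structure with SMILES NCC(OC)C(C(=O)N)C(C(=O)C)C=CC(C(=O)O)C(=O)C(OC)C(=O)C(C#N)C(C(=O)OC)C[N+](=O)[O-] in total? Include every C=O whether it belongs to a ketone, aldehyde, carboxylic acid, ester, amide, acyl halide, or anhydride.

CH(CONH2): amide, 1 C=O (running total 1).
CH(COCH3): ketone, 1 C=O (running total 2).
CH(COOH): carboxylic acid, 1 C=O (running total 3).
CO: ketone, 1 C=O (running total 4).
CO: ketone, 1 C=O (running total 5).
CH(COOCH3): ester, 1 C=O (running total 6).

6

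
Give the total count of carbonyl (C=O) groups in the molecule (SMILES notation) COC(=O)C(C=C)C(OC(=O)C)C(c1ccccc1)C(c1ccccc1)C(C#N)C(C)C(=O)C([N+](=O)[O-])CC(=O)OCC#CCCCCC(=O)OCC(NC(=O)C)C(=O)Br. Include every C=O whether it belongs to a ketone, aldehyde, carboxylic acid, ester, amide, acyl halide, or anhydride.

7

CH3OOC: ester, 1 C=O (running total 1).
CH(OCOCH3): ester, 1 C=O (running total 2).
CO: ketone, 1 C=O (running total 3).
CH2COOCH2: ester, 1 C=O (running total 4).
CH2COOCH2: ester, 1 C=O (running total 5).
CH(NHCOCH3): amide, 1 C=O (running total 6).
COBr: acyl halide, 1 C=O (running total 7).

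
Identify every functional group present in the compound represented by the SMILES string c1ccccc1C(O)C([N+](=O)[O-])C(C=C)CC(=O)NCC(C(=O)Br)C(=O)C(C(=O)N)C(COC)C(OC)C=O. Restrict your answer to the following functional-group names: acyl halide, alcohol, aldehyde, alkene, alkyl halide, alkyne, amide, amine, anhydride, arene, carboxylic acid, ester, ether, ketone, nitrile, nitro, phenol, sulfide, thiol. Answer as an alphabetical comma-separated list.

C6H5– phenyl ring → arene.
–OH on an sp³ carbon → alcohol (secondary).
–NO2 on an sp³ carbon → nitro (the N=O is not a carbonyl).
pendant –CH=CH2: C=C double bond → alkene.
–C(=O)–N– linkage → amide (the N is not an amine).
pendant –C(=O)X: carbonyl C bonded to C and halogen → acyl halide.
–C(=O)– with carbon on both sides → ketone.
pendant –CONH2: carbonyl C bonded to C and N → amide.
pendant –CH2OCH3: C–O–C linkage → ether.
pendant –OCH3: C–O–C with sp³ C, no adjacent C=O → ether.
terminal –CHO: carbonyl C bonded to H and C → aldehyde.

acyl halide, alcohol, aldehyde, alkene, amide, arene, ether, ketone, nitro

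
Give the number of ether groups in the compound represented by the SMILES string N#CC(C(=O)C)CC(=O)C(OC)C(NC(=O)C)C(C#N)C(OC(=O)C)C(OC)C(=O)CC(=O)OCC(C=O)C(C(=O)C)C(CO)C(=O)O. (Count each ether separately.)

N≡C–: carbon triple-bonded to nitrogen → nitrile.
pendant –COCH3: carbonyl C bonded to two carbons → ketone.
–C(=O)– with carbon on both sides → ketone.
pendant –OCH3: C–O–C with sp³ C, no adjacent C=O → ether.
pendant –NHC(=O)CH3: N bonded to a carbonyl → amide (not amine).
pendant –C≡N: nitrile.
pendant –OC(=O)CH3: an acyloxy group → ester.
pendant –OCH3: C–O–C with sp³ C, no adjacent C=O → ether.
–C(=O)– with carbon on both sides → ketone.
–C(=O)–O–C with C on the carbonyl side → ester.
pendant –CHO: carbonyl C bonded to C and H → aldehyde.
pendant –COCH3: carbonyl C bonded to two carbons → ketone.
pendant –CH2OH on an sp³ backbone C → alcohol.
–COOH: carbonyl C bonded to –OH and C → carboxylic acid (the –OH is not a separate alcohol).
Ether appears at: CH(OCH3), CH(OCH3) → 2.

2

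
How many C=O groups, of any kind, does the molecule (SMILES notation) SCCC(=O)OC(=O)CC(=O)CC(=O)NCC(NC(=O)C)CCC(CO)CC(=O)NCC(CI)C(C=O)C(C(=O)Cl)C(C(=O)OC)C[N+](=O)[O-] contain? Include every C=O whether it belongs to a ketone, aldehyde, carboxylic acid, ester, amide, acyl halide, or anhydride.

9

CH2CO-O-COCH2: anhydride, 2 C=O (running total 2).
CO: ketone, 1 C=O (running total 3).
CH2CONHCH2: amide, 1 C=O (running total 4).
CH(NHCOCH3): amide, 1 C=O (running total 5).
CH2CONHCH2: amide, 1 C=O (running total 6).
CH(CHO): aldehyde, 1 C=O (running total 7).
CH(COCl): acyl halide, 1 C=O (running total 8).
CH(COOCH3): ester, 1 C=O (running total 9).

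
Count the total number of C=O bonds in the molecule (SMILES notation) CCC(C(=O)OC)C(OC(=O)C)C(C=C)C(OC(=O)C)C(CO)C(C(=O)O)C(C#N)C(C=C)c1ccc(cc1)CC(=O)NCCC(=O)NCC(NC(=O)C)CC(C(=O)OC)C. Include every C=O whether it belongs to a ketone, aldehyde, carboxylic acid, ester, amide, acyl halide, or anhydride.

CH(COOCH3): ester, 1 C=O (running total 1).
CH(OCOCH3): ester, 1 C=O (running total 2).
CH(OCOCH3): ester, 1 C=O (running total 3).
CH(COOH): carboxylic acid, 1 C=O (running total 4).
CH2CONHCH2: amide, 1 C=O (running total 5).
CH2CONHCH2: amide, 1 C=O (running total 6).
CH(NHCOCH3): amide, 1 C=O (running total 7).
CH(COOCH3): ester, 1 C=O (running total 8).

8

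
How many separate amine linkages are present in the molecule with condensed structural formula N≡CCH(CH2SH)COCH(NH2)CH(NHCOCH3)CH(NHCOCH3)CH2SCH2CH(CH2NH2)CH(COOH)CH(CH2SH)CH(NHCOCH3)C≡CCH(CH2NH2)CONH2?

3

N≡C–: carbon triple-bonded to nitrogen → nitrile.
pendant –CH2SH → thiol.
–C(=O)– with carbon on both sides → ketone.
–NH2 on an sp³ carbon with no adjacent C=O → amine.
pendant –NHC(=O)CH3: N bonded to a carbonyl → amide (not amine).
pendant –NHC(=O)CH3: N bonded to a carbonyl → amide (not amine).
C–S–C linkage → sulfide (thioether).
pendant –CH2NH2: N on sp³ C, no adjacent C=O → amine.
pendant –COOH: carbonyl C bonded to C and –OH → carboxylic acid.
pendant –CH2SH → thiol.
pendant –NHC(=O)CH3: N bonded to a carbonyl → amide (not amine).
C≡C triple bond → alkyne.
pendant –CH2NH2: N on sp³ C, no adjacent C=O → amine.
–C(=O)NH2: carbonyl C bonded to C and to N → amide (the N is not a separate amine).
Amine appears at: CH(NH2), CH(CH2NH2), CH(CH2NH2) → 3.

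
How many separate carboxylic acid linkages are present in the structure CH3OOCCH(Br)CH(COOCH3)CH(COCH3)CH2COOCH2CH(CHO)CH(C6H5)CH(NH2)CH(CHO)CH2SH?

0

Working along the chain:
  CH3OOC: CH3O–C(=O)–: carbonyl C bonded to C and to –OCH3 → ester (not ketone + ether).
  CH(Br): halogen on an sp³ carbon → alkyl halide.
  CH(COOCH3): pendant –COOCH3: carbonyl C bonded to C and –OCH3 → ester.
  CH(COCH3): pendant –COCH3: carbonyl C bonded to two carbons → ketone.
  CH2COOCH2: –C(=O)–O–C with C on the carbonyl side → ester.
  CH(CHO): pendant –CHO: carbonyl C bonded to C and H → aldehyde.
  CH(C6H5): pendant –C6H5: benzene ring → arene.
  CH(NH2): –NH2 on an sp³ carbon with no adjacent C=O → amine.
  CH(CHO): pendant –CHO: carbonyl C bonded to C and H → aldehyde.
  CH2SH: –SH on an sp³ carbon → thiol.
No segment is a carboxylic acid: CH3OOC is ester, not carboxylic acid; CH(COOCH3) is ester, not carboxylic acid; CH2COOCH2 is ester, not carboxylic acid. → 0.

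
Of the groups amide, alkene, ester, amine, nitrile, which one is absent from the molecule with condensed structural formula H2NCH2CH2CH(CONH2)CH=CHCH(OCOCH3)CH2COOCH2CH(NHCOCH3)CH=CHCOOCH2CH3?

nitrile

ester: present (CH(OCOCH3) — pendant –OC(=O)CH3: an acyloxy group → ester).
amide: present (CH(CONH2) — pendant –CONH2: carbonyl C bonded to C and N → amide).
alkene: present (CH=CH — C=C double bond → alkene).
amine: present (H2NCH2 — –NH2 on an sp³ carbon with no adjacent C=O → amine).
nitrile: no segment matches this pattern.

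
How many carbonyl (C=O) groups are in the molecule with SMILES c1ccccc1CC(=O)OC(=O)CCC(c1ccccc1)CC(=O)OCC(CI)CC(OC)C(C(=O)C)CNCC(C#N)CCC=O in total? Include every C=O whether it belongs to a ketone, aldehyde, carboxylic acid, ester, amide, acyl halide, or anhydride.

5

CH2CO-O-COCH2: anhydride, 2 C=O (running total 2).
CH2COOCH2: ester, 1 C=O (running total 3).
CH(COCH3): ketone, 1 C=O (running total 4).
CHO: aldehyde, 1 C=O (running total 5).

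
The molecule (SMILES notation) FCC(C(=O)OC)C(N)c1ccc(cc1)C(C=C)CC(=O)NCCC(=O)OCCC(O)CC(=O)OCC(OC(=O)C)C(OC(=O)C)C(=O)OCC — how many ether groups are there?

0

Working along the chain:
  FCH2: halogen on an sp³ carbon → alkyl halide.
  CH(COOCH3): pendant –COOCH3: carbonyl C bonded to C and –OCH3 → ester.
  CH(NH2): –NH2 on an sp³ carbon with no adjacent C=O → amine.
  C6H4: para-disubstituted benzene ring → arene.
  CH(CH=CH2): pendant –CH=CH2: C=C double bond → alkene.
  CH2CONHCH2: –C(=O)–N– linkage → amide (the N is not an amine).
  CH2COOCH2: –C(=O)–O–C with C on the carbonyl side → ester.
  CH(OH): –OH on an sp³ carbon → alcohol (secondary).
  CH2COOCH2: –C(=O)–O–C with C on the carbonyl side → ester.
  CH(OCOCH3): pendant –OC(=O)CH3: an acyloxy group → ester.
  CH(OCOCH3): pendant –OC(=O)CH3: an acyloxy group → ester.
  COOCH2CH3: –C(=O)OCH2CH3: carbonyl C bonded to C and to –OEt → ester.
No segment is a ether: CH(COOCH3) is ester, not ether; CH2COOCH2 is ester, not ether; CH(OH) is alcohol, not ether. → 0.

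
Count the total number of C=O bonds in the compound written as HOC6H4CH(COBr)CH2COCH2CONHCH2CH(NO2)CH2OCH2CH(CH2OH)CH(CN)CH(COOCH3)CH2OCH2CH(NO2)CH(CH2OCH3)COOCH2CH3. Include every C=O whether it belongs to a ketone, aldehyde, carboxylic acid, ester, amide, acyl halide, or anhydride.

5

CH(COBr): acyl halide, 1 C=O (running total 1).
CO: ketone, 1 C=O (running total 2).
CH2CONHCH2: amide, 1 C=O (running total 3).
CH(COOCH3): ester, 1 C=O (running total 4).
COOCH2CH3: ester, 1 C=O (running total 5).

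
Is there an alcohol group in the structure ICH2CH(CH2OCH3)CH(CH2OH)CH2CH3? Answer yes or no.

Taking each segment in turn:
  ICH2: halogen on an sp³ carbon → alkyl halide.
  CH(CH2OCH3): pendant –CH2OCH3: C–O–C linkage → ether.
  CH(CH2OH): pendant –CH2OH on an sp³ backbone C → alcohol.
The CH(CH2OH) segment supplies the alcohol: pendant –CH2OH on an sp³ backbone C → alcohol.

yes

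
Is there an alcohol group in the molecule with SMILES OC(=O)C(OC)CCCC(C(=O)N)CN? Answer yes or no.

no

–COOH: carbonyl C bonded to –OH and C → carboxylic acid (the –OH is not a separate alcohol).
pendant –OCH3: C–O–C with sp³ C, no adjacent C=O → ether.
pendant –CONH2: carbonyl C bonded to C and N → amide.
–NH2 on an sp³ carbon with no adjacent C=O → amine.
In HOOC, the –OH sits on a carbonyl carbon, making it part of a carboxylic acid, not an alcohol.
The groups actually present are: amide, amine, carboxylic acid, ether.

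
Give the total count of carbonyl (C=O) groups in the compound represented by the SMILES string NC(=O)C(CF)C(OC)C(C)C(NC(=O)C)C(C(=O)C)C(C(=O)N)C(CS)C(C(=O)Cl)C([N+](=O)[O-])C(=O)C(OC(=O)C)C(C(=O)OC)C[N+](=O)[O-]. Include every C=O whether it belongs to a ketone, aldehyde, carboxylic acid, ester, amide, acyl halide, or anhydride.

H2NCO: amide, 1 C=O (running total 1).
CH(NHCOCH3): amide, 1 C=O (running total 2).
CH(COCH3): ketone, 1 C=O (running total 3).
CH(CONH2): amide, 1 C=O (running total 4).
CH(COCl): acyl halide, 1 C=O (running total 5).
CO: ketone, 1 C=O (running total 6).
CH(OCOCH3): ester, 1 C=O (running total 7).
CH(COOCH3): ester, 1 C=O (running total 8).

8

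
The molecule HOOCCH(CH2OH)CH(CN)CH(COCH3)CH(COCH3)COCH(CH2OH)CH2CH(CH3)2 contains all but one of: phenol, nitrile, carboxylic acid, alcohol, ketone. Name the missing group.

carboxylic acid: present (HOOC — –COOH: carbonyl C bonded to –OH and C → carboxylic acid (the –OH is not a separate alcohol)).
ketone: present (CH(COCH3) — pendant –COCH3: carbonyl C bonded to two carbons → ketone).
alcohol: present (CH(CH2OH) — pendant –CH2OH on an sp³ backbone C → alcohol).
nitrile: present (CH(CN) — pendant –C≡N: nitrile).
phenol: absent. In CH(CH2OH), the –OH is on an sp³ carbon, not on an aromatic ring, so it is an alcohol.

phenol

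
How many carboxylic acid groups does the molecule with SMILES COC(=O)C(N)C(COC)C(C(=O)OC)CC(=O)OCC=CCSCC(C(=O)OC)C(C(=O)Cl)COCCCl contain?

0

Taking each segment in turn:
  CH3OOC: CH3O–C(=O)–: carbonyl C bonded to C and to –OCH3 → ester (not ketone + ether).
  CH(NH2): –NH2 on an sp³ carbon with no adjacent C=O → amine.
  CH(CH2OCH3): pendant –CH2OCH3: C–O–C linkage → ether.
  CH(COOCH3): pendant –COOCH3: carbonyl C bonded to C and –OCH3 → ester.
  CH2COOCH2: –C(=O)–O–C with C on the carbonyl side → ester.
  CH=CH: C=C double bond → alkene.
  CH2SCH2: C–S–C linkage → sulfide (thioether).
  CH(COOCH3): pendant –COOCH3: carbonyl C bonded to C and –OCH3 → ester.
  CH(COCl): pendant –C(=O)X: carbonyl C bonded to C and halogen → acyl halide.
  CH2OCH2: C–O–C with sp³ carbons on both sides and no adjacent C=O → ether.
  CH2Cl: halogen on an sp³ carbon → alkyl halide.
No segment is a carboxylic acid: CH3OOC is ester, not carboxylic acid; CH(COOCH3) is ester, not carboxylic acid; CH2COOCH2 is ester, not carboxylic acid. → 0.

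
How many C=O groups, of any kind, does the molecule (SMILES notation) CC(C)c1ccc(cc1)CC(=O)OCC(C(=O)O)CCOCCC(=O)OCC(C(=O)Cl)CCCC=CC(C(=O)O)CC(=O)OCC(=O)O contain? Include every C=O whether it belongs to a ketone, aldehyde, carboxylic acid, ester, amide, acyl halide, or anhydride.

CH2COOCH2: ester, 1 C=O (running total 1).
CH(COOH): carboxylic acid, 1 C=O (running total 2).
CH2COOCH2: ester, 1 C=O (running total 3).
CH(COCl): acyl halide, 1 C=O (running total 4).
CH(COOH): carboxylic acid, 1 C=O (running total 5).
CH2COOCH2: ester, 1 C=O (running total 6).
COOH: carboxylic acid, 1 C=O (running total 7).

7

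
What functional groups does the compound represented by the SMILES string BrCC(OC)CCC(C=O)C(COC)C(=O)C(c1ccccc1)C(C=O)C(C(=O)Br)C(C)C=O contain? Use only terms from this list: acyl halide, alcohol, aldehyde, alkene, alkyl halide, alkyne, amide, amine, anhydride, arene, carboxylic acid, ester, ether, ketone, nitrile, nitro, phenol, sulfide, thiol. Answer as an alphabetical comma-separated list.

acyl halide, aldehyde, alkyl halide, arene, ether, ketone

Working along the chain:
  BrCH2: halogen on an sp³ carbon → alkyl halide.
  CH(OCH3): pendant –OCH3: C–O–C with sp³ C, no adjacent C=O → ether.
  CH(CHO): pendant –CHO: carbonyl C bonded to C and H → aldehyde.
  CH(CH2OCH3): pendant –CH2OCH3: C–O–C linkage → ether.
  CO: –C(=O)– with carbon on both sides → ketone.
  CH(C6H5): pendant –C6H5: benzene ring → arene.
  CH(CHO): pendant –CHO: carbonyl C bonded to C and H → aldehyde.
  CH(COBr): pendant –C(=O)X: carbonyl C bonded to C and halogen → acyl halide.
  CHO: terminal –CHO: carbonyl C bonded to H and C → aldehyde.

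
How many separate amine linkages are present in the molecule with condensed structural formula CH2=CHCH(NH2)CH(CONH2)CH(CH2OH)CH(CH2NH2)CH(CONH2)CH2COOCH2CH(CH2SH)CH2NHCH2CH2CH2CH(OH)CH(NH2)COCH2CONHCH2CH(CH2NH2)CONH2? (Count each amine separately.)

5

C=C double bond → alkene.
–NH2 on an sp³ carbon with no adjacent C=O → amine.
pendant –CONH2: carbonyl C bonded to C and N → amide.
pendant –CH2OH on an sp³ backbone C → alcohol.
pendant –CH2NH2: N on sp³ C, no adjacent C=O → amine.
pendant –CONH2: carbonyl C bonded to C and N → amide.
–C(=O)–O–C with C on the carbonyl side → ester.
pendant –CH2SH → thiol.
C–N–C with sp³ carbons and no adjacent C=O → amine (secondary).
–OH on an sp³ carbon → alcohol (secondary).
–NH2 on an sp³ carbon with no adjacent C=O → amine.
–C(=O)– with carbon on both sides → ketone.
–C(=O)–N– linkage → amide (the N is not an amine).
pendant –CH2NH2: N on sp³ C, no adjacent C=O → amine.
–C(=O)NH2: carbonyl C bonded to C and to N → amide (the N is not a separate amine).
Amine appears at: CH(NH2), CH(CH2NH2), CH2NHCH2, CH(NH2), CH(CH2NH2) → 5.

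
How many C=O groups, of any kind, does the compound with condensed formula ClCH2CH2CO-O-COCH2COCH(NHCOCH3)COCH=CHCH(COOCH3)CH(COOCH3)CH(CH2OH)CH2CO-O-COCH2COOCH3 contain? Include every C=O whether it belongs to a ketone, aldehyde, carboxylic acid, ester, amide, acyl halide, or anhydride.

CH2CO-O-COCH2: anhydride, 2 C=O (running total 2).
CO: ketone, 1 C=O (running total 3).
CH(NHCOCH3): amide, 1 C=O (running total 4).
CO: ketone, 1 C=O (running total 5).
CH(COOCH3): ester, 1 C=O (running total 6).
CH(COOCH3): ester, 1 C=O (running total 7).
CH2CO-O-COCH2: anhydride, 2 C=O (running total 9).
COOCH3: ester, 1 C=O (running total 10).

10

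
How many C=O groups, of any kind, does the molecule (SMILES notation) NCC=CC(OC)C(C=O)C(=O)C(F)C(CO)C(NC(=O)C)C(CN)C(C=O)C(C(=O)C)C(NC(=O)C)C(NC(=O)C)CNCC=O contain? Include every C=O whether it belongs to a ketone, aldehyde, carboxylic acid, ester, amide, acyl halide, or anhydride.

CH(CHO): aldehyde, 1 C=O (running total 1).
CO: ketone, 1 C=O (running total 2).
CH(NHCOCH3): amide, 1 C=O (running total 3).
CH(CHO): aldehyde, 1 C=O (running total 4).
CH(COCH3): ketone, 1 C=O (running total 5).
CH(NHCOCH3): amide, 1 C=O (running total 6).
CH(NHCOCH3): amide, 1 C=O (running total 7).
CHO: aldehyde, 1 C=O (running total 8).

8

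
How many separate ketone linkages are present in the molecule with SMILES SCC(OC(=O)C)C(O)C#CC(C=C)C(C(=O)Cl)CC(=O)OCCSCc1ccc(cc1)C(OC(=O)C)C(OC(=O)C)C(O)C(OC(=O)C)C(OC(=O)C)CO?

0

–SH on an sp³ carbon → thiol.
pendant –OC(=O)CH3: an acyloxy group → ester.
–OH on an sp³ carbon → alcohol (secondary).
C≡C triple bond → alkyne.
pendant –CH=CH2: C=C double bond → alkene.
pendant –C(=O)X: carbonyl C bonded to C and halogen → acyl halide.
–C(=O)–O–C with C on the carbonyl side → ester.
C–S–C linkage → sulfide (thioether).
para-disubstituted benzene ring → arene.
pendant –OC(=O)CH3: an acyloxy group → ester.
pendant –OC(=O)CH3: an acyloxy group → ester.
–OH on an sp³ carbon → alcohol (secondary).
pendant –OC(=O)CH3: an acyloxy group → ester.
pendant –OC(=O)CH3: an acyloxy group → ester.
–OH on an sp³ carbon → alcohol.
No segment is a ketone: CH(OCOCH3) is ester, not ketone; CH(COCl) is acyl halide, not ketone; CH2COOCH2 is ester, not ketone. → 0.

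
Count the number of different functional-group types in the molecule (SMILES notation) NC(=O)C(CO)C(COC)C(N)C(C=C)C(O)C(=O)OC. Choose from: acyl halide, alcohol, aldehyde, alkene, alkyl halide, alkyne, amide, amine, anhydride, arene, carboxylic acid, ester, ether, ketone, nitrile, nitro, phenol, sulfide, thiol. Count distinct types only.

6

–C(=O)NH2: carbonyl C bonded to C and to N → amide (the N is not a separate amine).
pendant –CH2OH on an sp³ backbone C → alcohol.
pendant –CH2OCH3: C–O–C linkage → ether.
–NH2 on an sp³ carbon with no adjacent C=O → amine.
pendant –CH=CH2: C=C double bond → alkene.
–OH on an sp³ carbon → alcohol (secondary).
–C(=O)OCH3: carbonyl C bonded to C and to –OCH3 → ester (not ketone + ether).
Distinct types present: alcohol, alkene, amide, amine, ester, ether.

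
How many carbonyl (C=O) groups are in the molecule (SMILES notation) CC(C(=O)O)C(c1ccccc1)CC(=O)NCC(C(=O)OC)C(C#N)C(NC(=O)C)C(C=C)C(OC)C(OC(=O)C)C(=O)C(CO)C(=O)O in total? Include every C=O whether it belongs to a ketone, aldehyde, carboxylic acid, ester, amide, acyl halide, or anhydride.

CH(COOH): carboxylic acid, 1 C=O (running total 1).
CH2CONHCH2: amide, 1 C=O (running total 2).
CH(COOCH3): ester, 1 C=O (running total 3).
CH(NHCOCH3): amide, 1 C=O (running total 4).
CH(OCOCH3): ester, 1 C=O (running total 5).
CO: ketone, 1 C=O (running total 6).
COOH: carboxylic acid, 1 C=O (running total 7).

7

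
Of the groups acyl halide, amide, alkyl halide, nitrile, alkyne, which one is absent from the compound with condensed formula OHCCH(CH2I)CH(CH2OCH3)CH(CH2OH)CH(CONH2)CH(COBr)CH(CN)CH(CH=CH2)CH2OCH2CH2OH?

alkyl halide: present (CH(CH2I) — pendant –CH2X: halogen on sp³ carbon → alkyl halide).
amide: present (CH(CONH2) — pendant –CONH2: carbonyl C bonded to C and N → amide).
acyl halide: present (CH(COBr) — pendant –C(=O)X: carbonyl C bonded to C and halogen → acyl halide).
nitrile: present (CH(CN) — pendant –C≡N: nitrile).
alkyne: absent. In CH(CN), the triple bond is C≡N, not C≡C, so it is a nitrile.

alkyne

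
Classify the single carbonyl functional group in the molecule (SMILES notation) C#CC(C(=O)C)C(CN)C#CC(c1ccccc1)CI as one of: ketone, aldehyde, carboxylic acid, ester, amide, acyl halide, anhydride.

ketone

The carbonyl is in the CH(COCH3) segment: pendant –COCH3: carbonyl C bonded to two carbons → ketone.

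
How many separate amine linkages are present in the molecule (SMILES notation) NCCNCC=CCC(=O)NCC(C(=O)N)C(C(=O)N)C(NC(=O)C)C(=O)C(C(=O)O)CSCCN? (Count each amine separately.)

Reading the structure from left to right:
  H2NCH2: –NH2 on an sp³ carbon with no adjacent C=O → amine.
  CH2NHCH2: C–N–C with sp³ carbons and no adjacent C=O → amine (secondary).
  CH=CH: C=C double bond → alkene.
  CH2CONHCH2: –C(=O)–N– linkage → amide (the N is not an amine).
  CH(CONH2): pendant –CONH2: carbonyl C bonded to C and N → amide.
  CH(CONH2): pendant –CONH2: carbonyl C bonded to C and N → amide.
  CH(NHCOCH3): pendant –NHC(=O)CH3: N bonded to a carbonyl → amide (not amine).
  CO: –C(=O)– with carbon on both sides → ketone.
  CH(COOH): pendant –COOH: carbonyl C bonded to C and –OH → carboxylic acid.
  CH2SCH2: C–S–C linkage → sulfide (thioether).
  CH2NH2: –NH2 on an sp³ carbon with no adjacent C=O → amine.
Amine appears at: H2NCH2, CH2NHCH2, CH2NH2 → 3.

3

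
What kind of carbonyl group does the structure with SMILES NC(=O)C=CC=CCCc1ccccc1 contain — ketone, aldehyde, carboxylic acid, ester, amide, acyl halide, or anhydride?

The carbonyl is in the H2NCO segment: –C(=O)NH2: carbonyl C bonded to C and to N → amide (the N is not a separate amine).

amide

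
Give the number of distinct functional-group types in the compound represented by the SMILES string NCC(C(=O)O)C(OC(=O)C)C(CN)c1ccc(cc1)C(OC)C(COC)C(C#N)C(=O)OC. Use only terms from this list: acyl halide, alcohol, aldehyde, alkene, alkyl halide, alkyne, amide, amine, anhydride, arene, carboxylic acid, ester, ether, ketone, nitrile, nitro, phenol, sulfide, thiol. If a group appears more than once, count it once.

Working along the chain:
  H2NCH2: –NH2 on an sp³ carbon with no adjacent C=O → amine.
  CH(COOH): pendant –COOH: carbonyl C bonded to C and –OH → carboxylic acid.
  CH(OCOCH3): pendant –OC(=O)CH3: an acyloxy group → ester.
  CH(CH2NH2): pendant –CH2NH2: N on sp³ C, no adjacent C=O → amine.
  C6H4: para-disubstituted benzene ring → arene.
  CH(OCH3): pendant –OCH3: C–O–C with sp³ C, no adjacent C=O → ether.
  CH(CH2OCH3): pendant –CH2OCH3: C–O–C linkage → ether.
  CH(CN): pendant –C≡N: nitrile.
  COOCH3: –C(=O)OCH3: carbonyl C bonded to C and to –OCH3 → ester (not ketone + ether).
Distinct types present: amine, arene, carboxylic acid, ester, ether, nitrile.

6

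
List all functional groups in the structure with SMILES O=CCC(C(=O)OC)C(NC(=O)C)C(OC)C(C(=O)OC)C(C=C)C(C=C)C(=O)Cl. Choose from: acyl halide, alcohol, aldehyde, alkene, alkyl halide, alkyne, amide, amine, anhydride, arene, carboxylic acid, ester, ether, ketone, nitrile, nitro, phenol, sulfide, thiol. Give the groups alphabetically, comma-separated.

acyl halide, aldehyde, alkene, amide, ester, ether

terminal –CHO: carbonyl C bonded to H and C → aldehyde.
pendant –COOCH3: carbonyl C bonded to C and –OCH3 → ester.
pendant –NHC(=O)CH3: N bonded to a carbonyl → amide (not amine).
pendant –OCH3: C–O–C with sp³ C, no adjacent C=O → ether.
pendant –COOCH3: carbonyl C bonded to C and –OCH3 → ester.
pendant –CH=CH2: C=C double bond → alkene.
pendant –CH=CH2: C=C double bond → alkene.
–C(=O)Cl: carbonyl C bonded to C and to a halogen → acyl halide (not alkyl halide).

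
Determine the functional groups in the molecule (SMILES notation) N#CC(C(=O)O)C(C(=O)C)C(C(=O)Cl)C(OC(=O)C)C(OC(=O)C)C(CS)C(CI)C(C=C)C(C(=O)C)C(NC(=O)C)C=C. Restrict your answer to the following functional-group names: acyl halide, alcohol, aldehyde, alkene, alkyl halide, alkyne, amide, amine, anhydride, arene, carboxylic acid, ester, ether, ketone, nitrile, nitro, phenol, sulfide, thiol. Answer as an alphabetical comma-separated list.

acyl halide, alkene, alkyl halide, amide, carboxylic acid, ester, ketone, nitrile, thiol

N≡C–: carbon triple-bonded to nitrogen → nitrile.
pendant –COOH: carbonyl C bonded to C and –OH → carboxylic acid.
pendant –COCH3: carbonyl C bonded to two carbons → ketone.
pendant –C(=O)X: carbonyl C bonded to C and halogen → acyl halide.
pendant –OC(=O)CH3: an acyloxy group → ester.
pendant –OC(=O)CH3: an acyloxy group → ester.
pendant –CH2SH → thiol.
pendant –CH2X: halogen on sp³ carbon → alkyl halide.
pendant –CH=CH2: C=C double bond → alkene.
pendant –COCH3: carbonyl C bonded to two carbons → ketone.
pendant –NHC(=O)CH3: N bonded to a carbonyl → amide (not amine).
C=C double bond → alkene.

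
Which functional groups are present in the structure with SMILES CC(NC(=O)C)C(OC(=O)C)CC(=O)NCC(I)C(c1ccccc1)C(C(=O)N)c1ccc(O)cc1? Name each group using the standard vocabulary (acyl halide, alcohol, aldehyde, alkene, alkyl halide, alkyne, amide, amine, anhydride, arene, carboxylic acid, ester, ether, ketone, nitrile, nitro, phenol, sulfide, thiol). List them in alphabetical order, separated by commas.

alkyl halide, amide, arene, ester, phenol

Taking each segment in turn:
  CH(NHCOCH3): pendant –NHC(=O)CH3: N bonded to a carbonyl → amide (not amine).
  CH(OCOCH3): pendant –OC(=O)CH3: an acyloxy group → ester.
  CH2CONHCH2: –C(=O)–N– linkage → amide (the N is not an amine).
  CH(I): halogen on an sp³ carbon → alkyl halide.
  CH(C6H5): pendant –C6H5: benzene ring → arene.
  CH(CONH2): pendant –CONH2: carbonyl C bonded to C and N → amide.
  C6H4OH: –OH attached directly to an aromatic ring → phenol (not alcohol); the ring itself is an arene.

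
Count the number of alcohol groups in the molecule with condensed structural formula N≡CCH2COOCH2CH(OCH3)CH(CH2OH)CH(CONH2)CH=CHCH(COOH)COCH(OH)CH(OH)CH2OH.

N≡C–: carbon triple-bonded to nitrogen → nitrile.
–C(=O)–O–C with C on the carbonyl side → ester.
pendant –OCH3: C–O–C with sp³ C, no adjacent C=O → ether.
pendant –CH2OH on an sp³ backbone C → alcohol.
pendant –CONH2: carbonyl C bonded to C and N → amide.
C=C double bond → alkene.
pendant –COOH: carbonyl C bonded to C and –OH → carboxylic acid.
–C(=O)– with carbon on both sides → ketone.
–OH on an sp³ carbon → alcohol (secondary).
–OH on an sp³ carbon → alcohol (secondary).
–OH on an sp³ carbon → alcohol.
Alcohol appears at: CH(CH2OH), CH(OH), CH(OH), CH2OH → 4.

4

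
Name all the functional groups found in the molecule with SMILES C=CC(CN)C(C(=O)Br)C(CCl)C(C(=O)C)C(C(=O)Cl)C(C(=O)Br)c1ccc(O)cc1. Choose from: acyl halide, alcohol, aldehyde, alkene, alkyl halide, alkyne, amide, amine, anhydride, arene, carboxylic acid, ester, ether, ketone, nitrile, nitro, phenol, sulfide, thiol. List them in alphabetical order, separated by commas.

acyl halide, alkene, alkyl halide, amine, arene, ketone, phenol

C=C double bond → alkene.
pendant –CH2NH2: N on sp³ C, no adjacent C=O → amine.
pendant –C(=O)X: carbonyl C bonded to C and halogen → acyl halide.
pendant –CH2X: halogen on sp³ carbon → alkyl halide.
pendant –COCH3: carbonyl C bonded to two carbons → ketone.
pendant –C(=O)X: carbonyl C bonded to C and halogen → acyl halide.
pendant –C(=O)X: carbonyl C bonded to C and halogen → acyl halide.
–OH attached directly to an aromatic ring → phenol (not alcohol); the ring itself is an arene.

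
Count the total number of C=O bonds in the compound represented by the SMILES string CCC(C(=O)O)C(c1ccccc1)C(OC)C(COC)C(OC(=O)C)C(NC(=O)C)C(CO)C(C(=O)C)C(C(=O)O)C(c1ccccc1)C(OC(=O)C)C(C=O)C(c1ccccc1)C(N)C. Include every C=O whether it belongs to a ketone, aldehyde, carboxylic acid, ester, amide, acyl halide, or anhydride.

CH(COOH): carboxylic acid, 1 C=O (running total 1).
CH(OCOCH3): ester, 1 C=O (running total 2).
CH(NHCOCH3): amide, 1 C=O (running total 3).
CH(COCH3): ketone, 1 C=O (running total 4).
CH(COOH): carboxylic acid, 1 C=O (running total 5).
CH(OCOCH3): ester, 1 C=O (running total 6).
CH(CHO): aldehyde, 1 C=O (running total 7).

7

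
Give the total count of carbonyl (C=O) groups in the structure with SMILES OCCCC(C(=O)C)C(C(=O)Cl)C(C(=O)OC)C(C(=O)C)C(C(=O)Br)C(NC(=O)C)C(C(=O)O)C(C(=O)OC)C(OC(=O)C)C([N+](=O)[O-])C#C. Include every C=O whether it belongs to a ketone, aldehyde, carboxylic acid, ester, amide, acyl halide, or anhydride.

9

CH(COCH3): ketone, 1 C=O (running total 1).
CH(COCl): acyl halide, 1 C=O (running total 2).
CH(COOCH3): ester, 1 C=O (running total 3).
CH(COCH3): ketone, 1 C=O (running total 4).
CH(COBr): acyl halide, 1 C=O (running total 5).
CH(NHCOCH3): amide, 1 C=O (running total 6).
CH(COOH): carboxylic acid, 1 C=O (running total 7).
CH(COOCH3): ester, 1 C=O (running total 8).
CH(OCOCH3): ester, 1 C=O (running total 9).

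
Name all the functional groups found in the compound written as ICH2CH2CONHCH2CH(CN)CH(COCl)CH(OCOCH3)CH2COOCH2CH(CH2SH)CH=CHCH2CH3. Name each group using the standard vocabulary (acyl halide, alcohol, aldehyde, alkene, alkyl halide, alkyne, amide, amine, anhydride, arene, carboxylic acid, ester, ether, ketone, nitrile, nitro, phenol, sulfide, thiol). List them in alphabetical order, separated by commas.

acyl halide, alkene, alkyl halide, amide, ester, nitrile, thiol

halogen on an sp³ carbon → alkyl halide.
–C(=O)–N– linkage → amide (the N is not an amine).
pendant –C≡N: nitrile.
pendant –C(=O)X: carbonyl C bonded to C and halogen → acyl halide.
pendant –OC(=O)CH3: an acyloxy group → ester.
–C(=O)–O–C with C on the carbonyl side → ester.
pendant –CH2SH → thiol.
C=C double bond → alkene.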